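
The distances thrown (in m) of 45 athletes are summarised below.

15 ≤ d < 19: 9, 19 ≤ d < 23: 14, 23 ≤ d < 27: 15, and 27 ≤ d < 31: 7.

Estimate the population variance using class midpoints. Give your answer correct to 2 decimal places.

Midpoints: 17, 21, 25, 29
n = 45, Σfm = 1025, mean = 22.7778
Σfm² = 24037
Σf(m − x̄)² = Σfm² − (Σfm)²/n = 24037 − 1025²/45 = 689.7778
Population variance = 689.7778 / 45 = 15.3284

15.33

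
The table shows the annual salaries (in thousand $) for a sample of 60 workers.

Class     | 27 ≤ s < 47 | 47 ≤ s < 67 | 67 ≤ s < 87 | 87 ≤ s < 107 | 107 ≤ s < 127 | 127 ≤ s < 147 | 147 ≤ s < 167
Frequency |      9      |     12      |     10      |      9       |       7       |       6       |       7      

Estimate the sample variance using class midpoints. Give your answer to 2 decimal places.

1529.83

Midpoints: 37, 57, 77, 97, 117, 137, 157
n = 60, Σfm = 5400, mean = 90.0000
Σfm² = 576260
Σf(m − x̄)² = Σfm² − (Σfm)²/n = 576260 − 5400²/60 = 90260.0000
Sample variance = 90260.0000 / 59 = 1529.8305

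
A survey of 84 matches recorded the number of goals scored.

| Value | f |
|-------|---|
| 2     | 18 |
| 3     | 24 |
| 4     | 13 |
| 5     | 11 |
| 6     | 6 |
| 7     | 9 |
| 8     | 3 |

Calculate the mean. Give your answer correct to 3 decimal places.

4.024

Values: 2, 3, 4, 5, 6, 7, 8
Σfx = 18×2 + 24×3 + 13×4 + 11×5 + 6×6 + 9×7 + 3×8 = 338
n = Σf = 84
Mean = 338 / 84 = 4.0238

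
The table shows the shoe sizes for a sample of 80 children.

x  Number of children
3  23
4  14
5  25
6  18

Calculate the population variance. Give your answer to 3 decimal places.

Values: 3, 4, 5, 6
n = 80, Σfx = 358, mean = 4.4750
Σfx² = 1704
Σf(x − x̄)² = Σfx² − (Σfx)²/n = 1704 − 358²/80 = 101.9500
Population variance = 101.9500 / 80 = 1.2744

1.274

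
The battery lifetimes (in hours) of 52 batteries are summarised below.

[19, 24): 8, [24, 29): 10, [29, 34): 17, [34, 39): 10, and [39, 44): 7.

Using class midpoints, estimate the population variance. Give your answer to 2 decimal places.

Midpoints: 21.5, 26.5, 31.5, 36.5, 41.5
n = 52, Σfm = 1628, mean = 31.3077
Σfm² = 52967
Σf(m − x̄)² = Σfm² − (Σfm)²/n = 52967 − 1628²/52 = 1998.0769
Population variance = 1998.0769 / 52 = 38.4246

38.42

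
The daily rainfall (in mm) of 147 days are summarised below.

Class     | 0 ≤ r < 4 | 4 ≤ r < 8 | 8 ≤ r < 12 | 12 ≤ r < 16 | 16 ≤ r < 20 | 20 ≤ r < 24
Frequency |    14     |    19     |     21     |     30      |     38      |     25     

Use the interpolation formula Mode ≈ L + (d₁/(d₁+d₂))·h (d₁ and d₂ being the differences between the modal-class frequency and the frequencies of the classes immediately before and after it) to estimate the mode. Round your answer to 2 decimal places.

17.52

Modal class: 16 ≤ r < 20 (highest frequency 38).
d₁ = 38 − 30 = 8, d₂ = 38 − 25 = 13
Mode ≈ 16 + (8/(8+13)) × 4 = 16 + 1.5238 = 17.5238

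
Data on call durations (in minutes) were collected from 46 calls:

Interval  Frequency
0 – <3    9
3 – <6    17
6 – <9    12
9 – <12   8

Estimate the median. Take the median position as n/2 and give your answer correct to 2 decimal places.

Cumulative frequencies: 9, 26, 38, 46
n = 46; position = n/2 = 23.
This falls in the class 3 – <6: L = 3, F = 9, f = 17, h = 3.
Median ≈ 3 + ((23 − 9) / 17) × 3 = 5.4706

5.47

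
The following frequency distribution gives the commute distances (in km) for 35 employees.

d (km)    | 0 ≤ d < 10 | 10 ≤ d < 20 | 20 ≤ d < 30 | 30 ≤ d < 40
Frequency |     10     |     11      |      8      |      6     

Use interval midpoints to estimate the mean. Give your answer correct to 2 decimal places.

Midpoints: 5, 15, 25, 35
Σfm = 10×5 + 11×15 + 8×25 + 6×35 = 625
n = Σf = 35
Mean = 625 / 35 = 17.8571

17.86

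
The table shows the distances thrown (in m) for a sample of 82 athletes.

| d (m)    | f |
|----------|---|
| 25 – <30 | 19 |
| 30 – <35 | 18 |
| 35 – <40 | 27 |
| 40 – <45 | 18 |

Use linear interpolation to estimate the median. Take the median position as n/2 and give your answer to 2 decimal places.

35.74

Cumulative frequencies: 19, 37, 64, 82
n = 82; position = n/2 = 41.
This falls in the class 35 – <40: L = 35, F = 37, f = 27, h = 5.
Median ≈ 35 + ((41 − 37) / 27) × 5 = 35.7407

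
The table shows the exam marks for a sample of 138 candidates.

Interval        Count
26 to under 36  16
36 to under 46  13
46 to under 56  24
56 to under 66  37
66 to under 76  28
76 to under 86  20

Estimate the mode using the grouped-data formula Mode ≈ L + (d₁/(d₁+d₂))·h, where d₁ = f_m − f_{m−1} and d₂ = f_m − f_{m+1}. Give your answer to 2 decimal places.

61.91

Modal class: 56 to under 66 (highest frequency 37).
d₁ = 37 − 24 = 13, d₂ = 37 − 28 = 9
Mode ≈ 56 + (13/(13+9)) × 10 = 56 + 5.9091 = 61.9091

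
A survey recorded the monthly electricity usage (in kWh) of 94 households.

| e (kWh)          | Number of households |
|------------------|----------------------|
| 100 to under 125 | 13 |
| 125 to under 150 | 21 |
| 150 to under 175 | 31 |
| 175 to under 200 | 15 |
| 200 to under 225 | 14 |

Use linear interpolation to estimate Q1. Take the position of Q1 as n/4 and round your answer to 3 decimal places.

Cumulative frequencies: 13, 34, 65, 80, 94
n = 94; position = n/4 = 23.5.
This falls in the class 125 to under 150: L = 125, F = 13, f = 21, h = 25.
Lower quartile ≈ 125 + ((23.5 − 13) / 21) × 25 = 137.5000

137.500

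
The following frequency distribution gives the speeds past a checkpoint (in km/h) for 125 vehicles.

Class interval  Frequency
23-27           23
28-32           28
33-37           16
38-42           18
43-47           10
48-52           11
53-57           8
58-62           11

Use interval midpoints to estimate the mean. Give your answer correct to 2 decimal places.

Midpoints: 25, 30, 35, 40, 45, 50, 55, 60
Σfm = 23×25 + 28×30 + 16×35 + 18×40 + 10×45 + 11×50 + 8×55 + 11×60 = 4795
n = Σf = 125
Mean = 4795 / 125 = 38.3600

38.36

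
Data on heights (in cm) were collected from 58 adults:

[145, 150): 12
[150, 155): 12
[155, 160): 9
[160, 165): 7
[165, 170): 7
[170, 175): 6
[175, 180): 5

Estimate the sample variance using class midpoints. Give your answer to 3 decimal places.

96.438

Midpoints: 147.5, 152.5, 157.5, 162.5, 167.5, 172.5, 177.5
n = 58, Σfm = 9250, mean = 159.4828
Σfm² = 1480712.5
Σf(m − x̄)² = Σfm² − (Σfm)²/n = 1480712.5 − 9250²/58 = 5496.9828
Sample variance = 5496.9828 / 57 = 96.4383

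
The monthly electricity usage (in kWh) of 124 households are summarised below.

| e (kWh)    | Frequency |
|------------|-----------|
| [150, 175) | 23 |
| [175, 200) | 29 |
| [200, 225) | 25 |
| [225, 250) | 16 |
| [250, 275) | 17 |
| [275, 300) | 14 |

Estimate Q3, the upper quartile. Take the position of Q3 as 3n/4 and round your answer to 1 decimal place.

Cumulative frequencies: 23, 52, 77, 93, 110, 124
n = 124; position = 3n/4 = 93.
This falls in the class [225, 250): L = 225, F = 77, f = 16, h = 25.
Upper quartile ≈ 225 + ((93 − 77) / 16) × 25 = 250.0000

250.0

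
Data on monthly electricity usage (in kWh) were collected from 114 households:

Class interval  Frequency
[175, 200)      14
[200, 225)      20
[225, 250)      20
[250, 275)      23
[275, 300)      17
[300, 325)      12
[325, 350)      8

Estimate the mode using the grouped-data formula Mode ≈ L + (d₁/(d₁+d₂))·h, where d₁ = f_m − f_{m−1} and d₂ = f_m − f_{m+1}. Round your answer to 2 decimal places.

258.33

Modal class: [250, 275) (highest frequency 23).
d₁ = 23 − 20 = 3, d₂ = 23 − 17 = 6
Mode ≈ 250 + (3/(3+6)) × 25 = 250 + 8.3333 = 258.3333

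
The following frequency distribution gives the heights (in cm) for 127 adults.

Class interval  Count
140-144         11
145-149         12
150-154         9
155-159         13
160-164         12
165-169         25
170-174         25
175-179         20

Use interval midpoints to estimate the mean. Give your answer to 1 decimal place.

162.9

Midpoints: 142, 147, 152, 157, 162, 167, 172, 177
Σfm = 11×142 + 12×147 + 9×152 + 13×157 + 12×162 + 25×167 + 25×172 + 20×177 = 20694
n = Σf = 127
Mean = 20694 / 127 = 162.9449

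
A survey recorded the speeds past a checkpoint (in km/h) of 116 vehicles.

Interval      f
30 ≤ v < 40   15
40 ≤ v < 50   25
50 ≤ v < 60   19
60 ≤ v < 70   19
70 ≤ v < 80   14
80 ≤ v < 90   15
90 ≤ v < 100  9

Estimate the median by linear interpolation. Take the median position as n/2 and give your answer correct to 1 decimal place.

Cumulative frequencies: 15, 40, 59, 78, 92, 107, 116
n = 116; position = n/2 = 58.
This falls in the class 50 ≤ v < 60: L = 50, F = 40, f = 19, h = 10.
Median ≈ 50 + ((58 − 40) / 19) × 10 = 59.4737

59.5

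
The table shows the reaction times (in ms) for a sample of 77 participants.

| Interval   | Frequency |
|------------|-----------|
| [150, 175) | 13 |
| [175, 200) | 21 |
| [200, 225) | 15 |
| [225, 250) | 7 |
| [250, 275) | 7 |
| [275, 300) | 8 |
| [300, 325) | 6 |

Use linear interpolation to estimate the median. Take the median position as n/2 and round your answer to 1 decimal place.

Cumulative frequencies: 13, 34, 49, 56, 63, 71, 77
n = 77; position = n/2 = 38.5.
This falls in the class [200, 225): L = 200, F = 34, f = 15, h = 25.
Median ≈ 200 + ((38.5 − 34) / 15) × 25 = 207.5000

207.5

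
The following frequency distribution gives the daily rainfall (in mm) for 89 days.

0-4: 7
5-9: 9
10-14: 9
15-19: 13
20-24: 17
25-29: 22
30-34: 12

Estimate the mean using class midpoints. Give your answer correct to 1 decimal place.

Midpoints: 2, 7, 12, 17, 22, 27, 32
Σfm = 7×2 + 9×7 + 9×12 + 13×17 + 17×22 + 22×27 + 12×32 = 1758
n = Σf = 89
Mean = 1758 / 89 = 19.7528

19.8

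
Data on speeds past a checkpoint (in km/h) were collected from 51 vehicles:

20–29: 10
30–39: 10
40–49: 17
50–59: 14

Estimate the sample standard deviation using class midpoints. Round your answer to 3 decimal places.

10.861

Midpoints: 24.5, 34.5, 44.5, 54.5
n = 51, Σfm = 2109.5, mean = 41.3627
Σfm² = 93152.75
Σf(m − x̄)² = Σfm² − (Σfm)²/n = 93152.75 − 2109.5²/51 = 5898.0392
Sample variance = 5898.0392 / 50 = 117.9608
Standard deviation = √117.9608 = 10.8610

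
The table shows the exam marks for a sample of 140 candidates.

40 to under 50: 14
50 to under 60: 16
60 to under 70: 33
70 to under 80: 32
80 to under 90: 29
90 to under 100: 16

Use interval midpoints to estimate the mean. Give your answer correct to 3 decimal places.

71.714

Midpoints: 45, 55, 65, 75, 85, 95
Σfm = 14×45 + 16×55 + 33×65 + 32×75 + 29×85 + 16×95 = 10040
n = Σf = 140
Mean = 10040 / 140 = 71.7143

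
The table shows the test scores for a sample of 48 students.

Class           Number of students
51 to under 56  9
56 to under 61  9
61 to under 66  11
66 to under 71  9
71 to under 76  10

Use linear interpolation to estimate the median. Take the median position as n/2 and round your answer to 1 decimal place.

Cumulative frequencies: 9, 18, 29, 38, 48
n = 48; position = n/2 = 24.
This falls in the class 61 to under 66: L = 61, F = 18, f = 11, h = 5.
Median ≈ 61 + ((24 − 18) / 11) × 5 = 63.7273

63.7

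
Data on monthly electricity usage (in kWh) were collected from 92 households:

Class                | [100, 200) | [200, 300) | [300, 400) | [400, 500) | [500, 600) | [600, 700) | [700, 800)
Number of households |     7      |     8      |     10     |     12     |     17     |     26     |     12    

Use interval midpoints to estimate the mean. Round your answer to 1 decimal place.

Midpoints: 150, 250, 350, 450, 550, 650, 750
Σfm = 7×150 + 8×250 + 10×350 + 12×450 + 17×550 + 26×650 + 12×750 = 47200
n = Σf = 92
Mean = 47200 / 92 = 513.0435

513.0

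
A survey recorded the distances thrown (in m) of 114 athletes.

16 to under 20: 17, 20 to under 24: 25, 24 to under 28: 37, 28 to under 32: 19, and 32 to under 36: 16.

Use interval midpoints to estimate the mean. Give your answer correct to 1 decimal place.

Midpoints: 18, 22, 26, 30, 34
Σfm = 17×18 + 25×22 + 37×26 + 19×30 + 16×34 = 2932
n = Σf = 114
Mean = 2932 / 114 = 25.7193

25.7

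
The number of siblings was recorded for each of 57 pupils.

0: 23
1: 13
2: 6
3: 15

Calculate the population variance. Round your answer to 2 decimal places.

1.51

Values: 0, 1, 2, 3
n = 57, Σfx = 70, mean = 1.2281
Σfx² = 172
Σf(x − x̄)² = Σfx² − (Σfx)²/n = 172 − 70²/57 = 86.0351
Population variance = 86.0351 / 57 = 1.5094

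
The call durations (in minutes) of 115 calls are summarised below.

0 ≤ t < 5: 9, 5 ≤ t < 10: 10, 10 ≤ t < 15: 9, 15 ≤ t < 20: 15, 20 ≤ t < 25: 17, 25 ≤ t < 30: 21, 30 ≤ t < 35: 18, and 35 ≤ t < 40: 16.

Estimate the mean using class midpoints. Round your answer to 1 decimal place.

22.8

Midpoints: 2.5, 7.5, 12.5, 17.5, 22.5, 27.5, 32.5, 37.5
Σfm = 9×2.5 + 10×7.5 + 9×12.5 + 15×17.5 + 17×22.5 + 21×27.5 + 18×32.5 + 16×37.5 = 2617.5
n = Σf = 115
Mean = 2617.5 / 115 = 22.7609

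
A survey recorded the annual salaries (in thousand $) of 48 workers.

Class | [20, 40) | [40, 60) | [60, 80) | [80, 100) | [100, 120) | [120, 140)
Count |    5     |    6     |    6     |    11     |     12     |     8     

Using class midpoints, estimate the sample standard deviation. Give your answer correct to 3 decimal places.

31.754

Midpoints: 30, 50, 70, 90, 110, 130
n = 48, Σfm = 4220, mean = 87.9167
Σfm² = 418400
Σf(m − x̄)² = Σfm² − (Σfm)²/n = 418400 − 4220²/48 = 47391.6667
Sample variance = 47391.6667 / 47 = 1008.3333
Standard deviation = √1008.3333 = 31.7543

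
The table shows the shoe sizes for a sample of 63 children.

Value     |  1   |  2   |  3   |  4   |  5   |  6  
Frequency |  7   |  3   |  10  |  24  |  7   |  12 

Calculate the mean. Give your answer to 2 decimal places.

Values: 1, 2, 3, 4, 5, 6
Σfx = 7×1 + 3×2 + 10×3 + 24×4 + 7×5 + 12×6 = 246
n = Σf = 63
Mean = 246 / 63 = 3.9048

3.90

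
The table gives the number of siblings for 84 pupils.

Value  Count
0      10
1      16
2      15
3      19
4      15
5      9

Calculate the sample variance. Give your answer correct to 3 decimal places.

Values: 0, 1, 2, 3, 4, 5
n = 84, Σfx = 208, mean = 2.4762
Σfx² = 712
Σf(x − x̄)² = Σfx² − (Σfx)²/n = 712 − 208²/84 = 196.9524
Sample variance = 196.9524 / 83 = 2.3729

2.373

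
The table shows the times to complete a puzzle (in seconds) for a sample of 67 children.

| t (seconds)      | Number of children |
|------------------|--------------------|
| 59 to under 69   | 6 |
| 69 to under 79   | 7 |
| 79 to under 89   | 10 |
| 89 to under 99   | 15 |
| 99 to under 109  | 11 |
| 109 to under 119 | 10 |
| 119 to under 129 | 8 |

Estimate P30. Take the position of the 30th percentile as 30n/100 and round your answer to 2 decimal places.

86.10

Cumulative frequencies: 6, 13, 23, 38, 49, 59, 67
n = 67; position = 30n/100 = 20.1.
This falls in the class 79 to under 89: L = 79, F = 13, f = 10, h = 10.
30th percentile ≈ 79 + ((20.1 − 13) / 10) × 10 = 86.1000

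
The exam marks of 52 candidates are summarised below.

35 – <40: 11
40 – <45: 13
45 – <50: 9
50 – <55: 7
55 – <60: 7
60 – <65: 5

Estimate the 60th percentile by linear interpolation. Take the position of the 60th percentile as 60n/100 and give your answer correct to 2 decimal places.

49.00

Cumulative frequencies: 11, 24, 33, 40, 47, 52
n = 52; position = 60n/100 = 31.2.
This falls in the class 45 – <50: L = 45, F = 24, f = 9, h = 5.
60th percentile ≈ 45 + ((31.2 − 24) / 9) × 5 = 49.0000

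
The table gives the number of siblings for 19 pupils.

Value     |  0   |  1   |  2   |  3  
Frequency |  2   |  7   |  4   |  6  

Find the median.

Cumulative frequencies: 2, 9, 13, 19
n = 19, so the median is the value in position (n+1)/2 = 10.
Position 10 falls at value 2.

2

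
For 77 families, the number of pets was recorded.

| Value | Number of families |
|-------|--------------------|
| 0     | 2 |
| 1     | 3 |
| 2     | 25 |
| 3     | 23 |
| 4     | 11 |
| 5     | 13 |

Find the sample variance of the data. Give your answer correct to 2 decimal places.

Values: 0, 1, 2, 3, 4, 5
n = 77, Σfx = 231, mean = 3.0000
Σfx² = 811
Σf(x − x̄)² = Σfx² − (Σfx)²/n = 811 − 231²/77 = 118.0000
Sample variance = 118.0000 / 76 = 1.5526

1.55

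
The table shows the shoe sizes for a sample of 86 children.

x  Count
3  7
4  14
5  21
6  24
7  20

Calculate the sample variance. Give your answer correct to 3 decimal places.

1.540

Values: 3, 4, 5, 6, 7
n = 86, Σfx = 466, mean = 5.4186
Σfx² = 2656
Σf(x − x̄)² = Σfx² − (Σfx)²/n = 2656 − 466²/86 = 130.9302
Sample variance = 130.9302 / 85 = 1.5404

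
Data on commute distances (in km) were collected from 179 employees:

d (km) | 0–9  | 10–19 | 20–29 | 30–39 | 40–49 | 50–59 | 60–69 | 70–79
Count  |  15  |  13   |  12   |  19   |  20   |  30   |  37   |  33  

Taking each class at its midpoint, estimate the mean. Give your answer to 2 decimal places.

47.91

Midpoints: 4.5, 14.5, 24.5, 34.5, 44.5, 54.5, 64.5, 74.5
Σfm = 15×4.5 + 13×14.5 + 12×24.5 + 19×34.5 + 20×44.5 + 30×54.5 + 37×64.5 + 33×74.5 = 8575.5
n = Σf = 179
Mean = 8575.5 / 179 = 47.9078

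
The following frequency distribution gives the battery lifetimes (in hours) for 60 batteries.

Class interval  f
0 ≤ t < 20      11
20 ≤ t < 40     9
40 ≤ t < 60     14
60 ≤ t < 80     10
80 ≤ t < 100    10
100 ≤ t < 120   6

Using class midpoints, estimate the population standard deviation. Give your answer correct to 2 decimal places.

Midpoints: 10, 30, 50, 70, 90, 110
n = 60, Σfm = 3340, mean = 55.6667
Σfm² = 246800
Σf(m − x̄)² = Σfm² − (Σfm)²/n = 246800 − 3340²/60 = 60873.3333
Population variance = 60873.3333 / 60 = 1014.5556
Standard deviation = √1014.5556 = 31.8521

31.85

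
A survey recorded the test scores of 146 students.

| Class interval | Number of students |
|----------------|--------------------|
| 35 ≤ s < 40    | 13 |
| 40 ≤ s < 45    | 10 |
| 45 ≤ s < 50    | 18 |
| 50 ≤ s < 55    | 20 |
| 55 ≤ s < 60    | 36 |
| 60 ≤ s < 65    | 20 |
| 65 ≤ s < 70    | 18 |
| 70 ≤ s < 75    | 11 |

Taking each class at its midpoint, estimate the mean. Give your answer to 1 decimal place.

Midpoints: 37.5, 42.5, 47.5, 52.5, 57.5, 62.5, 67.5, 72.5
Σfm = 13×37.5 + 10×42.5 + 18×47.5 + 20×52.5 + 36×57.5 + 20×62.5 + 18×67.5 + 11×72.5 = 8150
n = Σf = 146
Mean = 8150 / 146 = 55.8219

55.8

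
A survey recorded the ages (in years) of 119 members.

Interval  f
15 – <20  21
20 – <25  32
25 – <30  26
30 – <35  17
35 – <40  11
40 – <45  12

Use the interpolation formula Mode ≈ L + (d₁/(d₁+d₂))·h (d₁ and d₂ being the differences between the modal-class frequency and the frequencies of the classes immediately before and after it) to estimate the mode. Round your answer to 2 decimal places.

23.24

Modal class: 20 – <25 (highest frequency 32).
d₁ = 32 − 21 = 11, d₂ = 32 − 26 = 6
Mode ≈ 20 + (11/(11+6)) × 5 = 20 + 3.2353 = 23.2353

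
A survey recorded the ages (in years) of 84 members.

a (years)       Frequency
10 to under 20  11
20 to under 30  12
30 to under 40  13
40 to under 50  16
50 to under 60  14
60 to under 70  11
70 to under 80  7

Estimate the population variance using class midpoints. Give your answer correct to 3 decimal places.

332.129

Midpoints: 15, 25, 35, 45, 55, 65, 75
n = 84, Σfm = 3650, mean = 43.4524
Σfm² = 186500
Σf(m − x̄)² = Σfm² − (Σfm)²/n = 186500 − 3650²/84 = 27898.8095
Population variance = 27898.8095 / 84 = 332.1287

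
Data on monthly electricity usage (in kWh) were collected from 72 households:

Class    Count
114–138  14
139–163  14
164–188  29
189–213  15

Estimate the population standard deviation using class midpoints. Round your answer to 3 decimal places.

Midpoints: 126, 151, 176, 201
n = 72, Σfm = 11997, mean = 166.6250
Σfm² = 2045797
Σf(m − x̄)² = Σfm² − (Σfm)²/n = 2045797 − 11997²/72 = 46796.8750
Population variance = 46796.8750 / 72 = 649.9566
Standard deviation = √649.9566 = 25.4942

25.494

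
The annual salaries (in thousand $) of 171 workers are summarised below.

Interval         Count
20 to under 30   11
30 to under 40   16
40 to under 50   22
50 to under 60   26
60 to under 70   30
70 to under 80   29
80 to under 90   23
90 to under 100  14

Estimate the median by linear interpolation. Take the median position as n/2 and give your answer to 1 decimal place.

63.5

Cumulative frequencies: 11, 27, 49, 75, 105, 134, 157, 171
n = 171; position = n/2 = 85.5.
This falls in the class 60 to under 70: L = 60, F = 75, f = 30, h = 10.
Median ≈ 60 + ((85.5 − 75) / 30) × 10 = 63.5000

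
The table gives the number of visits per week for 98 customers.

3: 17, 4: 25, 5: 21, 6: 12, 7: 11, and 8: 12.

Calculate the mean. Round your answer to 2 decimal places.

Values: 3, 4, 5, 6, 7, 8
Σfx = 17×3 + 25×4 + 21×5 + 12×6 + 11×7 + 12×8 = 501
n = Σf = 98
Mean = 501 / 98 = 5.1122

5.11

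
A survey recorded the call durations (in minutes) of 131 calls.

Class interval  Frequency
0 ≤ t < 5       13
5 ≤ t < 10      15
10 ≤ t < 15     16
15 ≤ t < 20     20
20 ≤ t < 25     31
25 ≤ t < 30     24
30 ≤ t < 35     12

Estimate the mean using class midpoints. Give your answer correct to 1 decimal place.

18.6

Midpoints: 2.5, 7.5, 12.5, 17.5, 22.5, 27.5, 32.5
Σfm = 13×2.5 + 15×7.5 + 16×12.5 + 20×17.5 + 31×22.5 + 24×27.5 + 12×32.5 = 2442.5
n = Σf = 131
Mean = 2442.5 / 131 = 18.6450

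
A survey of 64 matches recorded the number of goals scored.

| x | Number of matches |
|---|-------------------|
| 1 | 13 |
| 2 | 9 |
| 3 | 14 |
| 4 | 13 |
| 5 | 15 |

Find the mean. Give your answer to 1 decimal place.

3.1

Values: 1, 2, 3, 4, 5
Σfx = 13×1 + 9×2 + 14×3 + 13×4 + 15×5 = 200
n = Σf = 64
Mean = 200 / 64 = 3.1250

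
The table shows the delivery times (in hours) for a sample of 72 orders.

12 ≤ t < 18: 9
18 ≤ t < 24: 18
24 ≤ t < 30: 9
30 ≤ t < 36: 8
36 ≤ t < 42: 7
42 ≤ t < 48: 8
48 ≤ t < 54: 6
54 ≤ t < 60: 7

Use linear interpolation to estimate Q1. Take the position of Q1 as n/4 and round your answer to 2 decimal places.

21.00

Cumulative frequencies: 9, 27, 36, 44, 51, 59, 65, 72
n = 72; position = n/4 = 18.
This falls in the class 18 ≤ t < 24: L = 18, F = 9, f = 18, h = 6.
Lower quartile ≈ 18 + ((18 − 9) / 18) × 6 = 21.0000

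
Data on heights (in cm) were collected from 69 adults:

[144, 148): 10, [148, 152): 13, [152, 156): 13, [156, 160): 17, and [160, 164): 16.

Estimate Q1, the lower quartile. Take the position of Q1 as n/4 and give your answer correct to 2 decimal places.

Cumulative frequencies: 10, 23, 36, 53, 69
n = 69; position = n/4 = 17.25.
This falls in the class [148, 152): L = 148, F = 10, f = 13, h = 4.
Lower quartile ≈ 148 + ((17.25 − 10) / 13) × 4 = 150.2308

150.23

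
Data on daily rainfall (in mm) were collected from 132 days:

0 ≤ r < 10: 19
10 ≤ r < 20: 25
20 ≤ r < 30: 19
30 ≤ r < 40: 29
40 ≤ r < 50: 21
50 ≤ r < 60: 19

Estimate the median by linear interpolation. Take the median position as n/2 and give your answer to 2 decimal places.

31.03

Cumulative frequencies: 19, 44, 63, 92, 113, 132
n = 132; position = n/2 = 66.
This falls in the class 30 ≤ r < 40: L = 30, F = 63, f = 29, h = 10.
Median ≈ 30 + ((66 − 63) / 29) × 10 = 31.0345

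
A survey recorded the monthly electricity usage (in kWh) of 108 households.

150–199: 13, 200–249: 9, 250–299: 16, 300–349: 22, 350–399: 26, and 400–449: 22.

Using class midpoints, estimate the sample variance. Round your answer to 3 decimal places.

6610.202

Midpoints: 174.5, 224.5, 274.5, 324.5, 374.5, 424.5
n = 108, Σfm = 34896, mean = 323.1111
Σfm² = 11982577
Σf(m − x̄)² = Σfm² − (Σfm)²/n = 11982577 − 34896²/108 = 707291.6667
Sample variance = 707291.6667 / 107 = 6610.2025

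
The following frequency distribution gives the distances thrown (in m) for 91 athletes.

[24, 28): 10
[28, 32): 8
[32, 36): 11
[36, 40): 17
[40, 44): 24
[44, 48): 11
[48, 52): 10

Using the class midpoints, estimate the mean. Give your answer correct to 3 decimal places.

Midpoints: 26, 30, 34, 38, 42, 46, 50
Σfm = 10×26 + 8×30 + 11×34 + 17×38 + 24×42 + 11×46 + 10×50 = 3534
n = Σf = 91
Mean = 3534 / 91 = 38.8352

38.835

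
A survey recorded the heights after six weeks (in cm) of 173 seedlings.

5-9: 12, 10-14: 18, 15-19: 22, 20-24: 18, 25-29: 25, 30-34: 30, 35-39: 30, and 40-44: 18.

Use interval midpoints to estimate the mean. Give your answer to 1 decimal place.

Midpoints: 7, 12, 17, 22, 27, 32, 37, 42
Σfm = 12×7 + 18×12 + 22×17 + 18×22 + 25×27 + 30×32 + 30×37 + 18×42 = 4571
n = Σf = 173
Mean = 4571 / 173 = 26.4220

26.4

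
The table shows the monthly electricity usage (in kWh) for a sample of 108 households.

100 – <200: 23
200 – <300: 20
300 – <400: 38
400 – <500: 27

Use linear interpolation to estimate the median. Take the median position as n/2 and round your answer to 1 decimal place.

Cumulative frequencies: 23, 43, 81, 108
n = 108; position = n/2 = 54.
This falls in the class 300 – <400: L = 300, F = 43, f = 38, h = 100.
Median ≈ 300 + ((54 − 43) / 38) × 100 = 328.9474

328.9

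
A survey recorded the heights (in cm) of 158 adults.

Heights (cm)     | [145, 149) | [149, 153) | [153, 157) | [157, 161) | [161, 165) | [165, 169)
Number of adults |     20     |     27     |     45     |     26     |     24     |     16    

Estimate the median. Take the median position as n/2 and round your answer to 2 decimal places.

Cumulative frequencies: 20, 47, 92, 118, 142, 158
n = 158; position = n/2 = 79.
This falls in the class [153, 157): L = 153, F = 47, f = 45, h = 4.
Median ≈ 153 + ((79 − 47) / 45) × 4 = 155.8444

155.84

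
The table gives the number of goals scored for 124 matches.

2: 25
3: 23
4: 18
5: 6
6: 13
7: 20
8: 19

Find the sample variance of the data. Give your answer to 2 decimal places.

Values: 2, 3, 4, 5, 6, 7, 8
n = 124, Σfx = 591, mean = 4.7661
Σfx² = 3409
Σf(x − x̄)² = Σfx² − (Σfx)²/n = 3409 − 591²/124 = 592.2177
Sample variance = 592.2177 / 123 = 4.8148

4.81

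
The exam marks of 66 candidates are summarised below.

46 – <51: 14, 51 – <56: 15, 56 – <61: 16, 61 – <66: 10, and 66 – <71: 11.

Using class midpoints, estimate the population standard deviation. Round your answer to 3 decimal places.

6.830

Midpoints: 48.5, 53.5, 58.5, 63.5, 68.5
n = 66, Σfm = 3806, mean = 57.6667
Σfm² = 222558.5
Σf(m − x̄)² = Σfm² − (Σfm)²/n = 222558.5 − 3806²/66 = 3079.1667
Population variance = 3079.1667 / 66 = 46.6540
Standard deviation = √46.6540 = 6.8304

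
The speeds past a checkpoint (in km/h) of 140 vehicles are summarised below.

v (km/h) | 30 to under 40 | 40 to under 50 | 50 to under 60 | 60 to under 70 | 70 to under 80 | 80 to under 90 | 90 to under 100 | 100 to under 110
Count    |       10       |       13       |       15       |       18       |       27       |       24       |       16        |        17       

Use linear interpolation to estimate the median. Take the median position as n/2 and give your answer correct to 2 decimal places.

Cumulative frequencies: 10, 23, 38, 56, 83, 107, 123, 140
n = 140; position = n/2 = 70.
This falls in the class 70 to under 80: L = 70, F = 56, f = 27, h = 10.
Median ≈ 70 + ((70 − 56) / 27) × 10 = 75.1852

75.19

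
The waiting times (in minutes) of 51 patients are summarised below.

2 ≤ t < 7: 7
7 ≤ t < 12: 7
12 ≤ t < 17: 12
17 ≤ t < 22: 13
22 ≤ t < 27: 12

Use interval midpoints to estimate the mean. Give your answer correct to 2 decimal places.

Midpoints: 4.5, 9.5, 14.5, 19.5, 24.5
Σfm = 7×4.5 + 7×9.5 + 12×14.5 + 13×19.5 + 12×24.5 = 819.5
n = Σf = 51
Mean = 819.5 / 51 = 16.0686

16.07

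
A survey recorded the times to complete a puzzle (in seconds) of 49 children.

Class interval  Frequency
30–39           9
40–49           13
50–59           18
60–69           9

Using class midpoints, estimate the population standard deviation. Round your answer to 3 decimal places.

Midpoints: 34.5, 44.5, 54.5, 64.5
n = 49, Σfm = 2450.5, mean = 50.0102
Σfm² = 127362.25
Σf(m − x̄)² = Σfm² − (Σfm)²/n = 127362.25 − 2450.5²/49 = 4812.2449
Population variance = 4812.2449 / 49 = 98.2091
Standard deviation = √98.2091 = 9.9100

9.910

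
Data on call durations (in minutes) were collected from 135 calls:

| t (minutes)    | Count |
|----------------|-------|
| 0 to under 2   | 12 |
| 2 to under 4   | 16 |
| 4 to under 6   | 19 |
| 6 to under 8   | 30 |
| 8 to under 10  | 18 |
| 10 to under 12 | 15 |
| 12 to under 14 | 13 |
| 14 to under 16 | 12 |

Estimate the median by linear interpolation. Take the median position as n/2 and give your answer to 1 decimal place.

7.4

Cumulative frequencies: 12, 28, 47, 77, 95, 110, 123, 135
n = 135; position = n/2 = 67.5.
This falls in the class 6 to under 8: L = 6, F = 47, f = 30, h = 2.
Median ≈ 6 + ((67.5 − 47) / 30) × 2 = 7.3667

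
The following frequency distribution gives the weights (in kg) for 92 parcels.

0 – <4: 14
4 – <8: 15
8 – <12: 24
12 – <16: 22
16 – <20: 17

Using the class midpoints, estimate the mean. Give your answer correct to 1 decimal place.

Midpoints: 2, 6, 10, 14, 18
Σfm = 14×2 + 15×6 + 24×10 + 22×14 + 17×18 = 972
n = Σf = 92
Mean = 972 / 92 = 10.5652

10.6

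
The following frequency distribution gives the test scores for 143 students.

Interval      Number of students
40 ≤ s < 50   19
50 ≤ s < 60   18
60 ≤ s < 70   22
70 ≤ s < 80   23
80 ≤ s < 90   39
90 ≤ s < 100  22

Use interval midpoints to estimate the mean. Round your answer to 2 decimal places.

Midpoints: 45, 55, 65, 75, 85, 95
Σfm = 19×45 + 18×55 + 22×65 + 23×75 + 39×85 + 22×95 = 10405
n = Σf = 143
Mean = 10405 / 143 = 72.7622

72.76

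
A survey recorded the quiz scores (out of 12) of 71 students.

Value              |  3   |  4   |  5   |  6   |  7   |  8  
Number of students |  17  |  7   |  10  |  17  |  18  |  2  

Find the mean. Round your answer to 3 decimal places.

5.254

Values: 3, 4, 5, 6, 7, 8
Σfx = 17×3 + 7×4 + 10×5 + 17×6 + 18×7 + 2×8 = 373
n = Σf = 71
Mean = 373 / 71 = 5.2535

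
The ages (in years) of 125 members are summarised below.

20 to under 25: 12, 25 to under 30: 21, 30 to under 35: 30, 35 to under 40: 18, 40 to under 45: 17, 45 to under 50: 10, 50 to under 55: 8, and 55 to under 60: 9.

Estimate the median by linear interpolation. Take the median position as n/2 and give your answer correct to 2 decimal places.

Cumulative frequencies: 12, 33, 63, 81, 98, 108, 116, 125
n = 125; position = n/2 = 62.5.
This falls in the class 30 to under 35: L = 30, F = 33, f = 30, h = 5.
Median ≈ 30 + ((62.5 − 33) / 30) × 5 = 34.9167

34.92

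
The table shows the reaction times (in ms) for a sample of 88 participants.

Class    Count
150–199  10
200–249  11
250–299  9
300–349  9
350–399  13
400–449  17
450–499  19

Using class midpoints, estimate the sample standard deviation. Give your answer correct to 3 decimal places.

103.667

Midpoints: 174.5, 224.5, 274.5, 324.5, 374.5, 424.5, 474.5
n = 88, Σfm = 30706, mean = 348.9318
Σfm² = 11649272
Σf(m − x̄)² = Σfm² − (Σfm)²/n = 11649272 − 30706²/88 = 934971.5909
Sample variance = 934971.5909 / 87 = 10746.7999
Standard deviation = √10746.7999 = 103.6668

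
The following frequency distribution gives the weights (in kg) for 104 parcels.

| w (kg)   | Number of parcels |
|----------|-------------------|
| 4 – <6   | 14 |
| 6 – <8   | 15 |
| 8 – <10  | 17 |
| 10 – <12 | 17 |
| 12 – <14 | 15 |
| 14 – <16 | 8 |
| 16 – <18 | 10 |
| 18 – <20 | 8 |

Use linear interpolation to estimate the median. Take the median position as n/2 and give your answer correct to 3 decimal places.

10.706

Cumulative frequencies: 14, 29, 46, 63, 78, 86, 96, 104
n = 104; position = n/2 = 52.
This falls in the class 10 – <12: L = 10, F = 46, f = 17, h = 2.
Median ≈ 10 + ((52 − 46) / 17) × 2 = 10.7059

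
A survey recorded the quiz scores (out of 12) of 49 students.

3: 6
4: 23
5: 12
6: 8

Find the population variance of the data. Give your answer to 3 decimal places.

0.819

Values: 3, 4, 5, 6
n = 49, Σfx = 218, mean = 4.4490
Σfx² = 1010
Σf(x − x̄)² = Σfx² − (Σfx)²/n = 1010 − 218²/49 = 40.1224
Population variance = 40.1224 / 49 = 0.8188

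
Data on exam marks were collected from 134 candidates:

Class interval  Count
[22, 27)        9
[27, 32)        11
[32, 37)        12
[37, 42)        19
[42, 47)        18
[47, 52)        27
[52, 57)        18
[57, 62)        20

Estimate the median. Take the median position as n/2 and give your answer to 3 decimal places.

46.444

Cumulative frequencies: 9, 20, 32, 51, 69, 96, 114, 134
n = 134; position = n/2 = 67.
This falls in the class [42, 47): L = 42, F = 51, f = 18, h = 5.
Median ≈ 42 + ((67 − 51) / 18) × 5 = 46.4444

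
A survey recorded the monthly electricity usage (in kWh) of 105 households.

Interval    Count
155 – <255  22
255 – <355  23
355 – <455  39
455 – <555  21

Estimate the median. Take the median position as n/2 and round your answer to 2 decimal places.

Cumulative frequencies: 22, 45, 84, 105
n = 105; position = n/2 = 52.5.
This falls in the class 355 – <455: L = 355, F = 45, f = 39, h = 100.
Median ≈ 355 + ((52.5 − 45) / 39) × 100 = 374.2308

374.23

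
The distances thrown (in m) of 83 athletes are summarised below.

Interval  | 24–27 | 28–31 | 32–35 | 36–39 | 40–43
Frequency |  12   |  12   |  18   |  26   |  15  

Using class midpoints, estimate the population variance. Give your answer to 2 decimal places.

27.22

Midpoints: 25.5, 29.5, 33.5, 37.5, 41.5
n = 83, Σfm = 2860.5, mean = 34.4639
Σfm² = 100842.75
Σf(m − x̄)² = Σfm² − (Σfm)²/n = 100842.75 − 2860.5²/83 = 2258.8916
Population variance = 2258.8916 / 83 = 27.2156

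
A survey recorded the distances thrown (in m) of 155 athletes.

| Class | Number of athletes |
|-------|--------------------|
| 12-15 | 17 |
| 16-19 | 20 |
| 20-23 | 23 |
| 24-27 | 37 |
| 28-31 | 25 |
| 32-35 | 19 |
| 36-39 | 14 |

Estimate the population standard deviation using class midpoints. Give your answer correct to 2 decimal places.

7.06

Midpoints: 13.5, 17.5, 21.5, 25.5, 29.5, 33.5, 37.5
n = 155, Σfm = 3916.5, mean = 25.2677
Σfm² = 106680.75
Σf(m − x̄)² = Σfm² − (Σfm)²/n = 106680.75 − 3916.5²/155 = 7719.6387
Population variance = 7719.6387 / 155 = 49.8041
Standard deviation = √49.8041 = 7.0572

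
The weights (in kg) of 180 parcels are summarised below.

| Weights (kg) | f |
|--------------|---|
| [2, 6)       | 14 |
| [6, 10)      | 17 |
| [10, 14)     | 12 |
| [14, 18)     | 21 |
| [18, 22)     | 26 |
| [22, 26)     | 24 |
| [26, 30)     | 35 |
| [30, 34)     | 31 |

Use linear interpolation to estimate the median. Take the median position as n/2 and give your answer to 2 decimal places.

Cumulative frequencies: 14, 31, 43, 64, 90, 114, 149, 180
n = 180; position = n/2 = 90.
This falls in the class [18, 22): L = 18, F = 64, f = 26, h = 4.
Median ≈ 18 + ((90 − 64) / 26) × 4 = 22.0000

22.00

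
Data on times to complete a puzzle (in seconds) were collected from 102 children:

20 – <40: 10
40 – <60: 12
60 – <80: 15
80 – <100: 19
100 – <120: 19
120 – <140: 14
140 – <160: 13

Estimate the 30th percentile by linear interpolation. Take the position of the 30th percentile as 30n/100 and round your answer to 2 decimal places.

Cumulative frequencies: 10, 22, 37, 56, 75, 89, 102
n = 102; position = 30n/100 = 30.6.
This falls in the class 60 – <80: L = 60, F = 22, f = 15, h = 20.
30th percentile ≈ 60 + ((30.6 − 22) / 15) × 20 = 71.4667

71.47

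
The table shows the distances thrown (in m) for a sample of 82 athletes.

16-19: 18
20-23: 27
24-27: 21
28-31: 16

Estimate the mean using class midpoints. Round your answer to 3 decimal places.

Midpoints: 17.5, 21.5, 25.5, 29.5
Σfm = 18×17.5 + 27×21.5 + 21×25.5 + 16×29.5 = 1903
n = Σf = 82
Mean = 1903 / 82 = 23.2073

23.207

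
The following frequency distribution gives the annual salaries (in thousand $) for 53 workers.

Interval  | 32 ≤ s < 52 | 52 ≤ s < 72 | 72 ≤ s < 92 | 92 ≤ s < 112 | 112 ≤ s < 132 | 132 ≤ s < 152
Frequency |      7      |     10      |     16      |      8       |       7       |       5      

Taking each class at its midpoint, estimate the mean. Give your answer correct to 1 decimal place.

Midpoints: 42, 62, 82, 102, 122, 142
Σfm = 7×42 + 10×62 + 16×82 + 8×102 + 7×122 + 5×142 = 4606
n = Σf = 53
Mean = 4606 / 53 = 86.9057

86.9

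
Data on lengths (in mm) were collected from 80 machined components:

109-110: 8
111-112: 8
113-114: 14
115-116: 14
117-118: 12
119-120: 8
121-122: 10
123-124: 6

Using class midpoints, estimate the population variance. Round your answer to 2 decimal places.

16.91

Midpoints: 109.5, 111.5, 113.5, 115.5, 117.5, 119.5, 121.5, 123.5
n = 80, Σfm = 9296, mean = 116.2000
Σfm² = 1081548
Σf(m − x̄)² = Σfm² − (Σfm)²/n = 1081548 − 9296²/80 = 1352.8000
Population variance = 1352.8000 / 80 = 16.9100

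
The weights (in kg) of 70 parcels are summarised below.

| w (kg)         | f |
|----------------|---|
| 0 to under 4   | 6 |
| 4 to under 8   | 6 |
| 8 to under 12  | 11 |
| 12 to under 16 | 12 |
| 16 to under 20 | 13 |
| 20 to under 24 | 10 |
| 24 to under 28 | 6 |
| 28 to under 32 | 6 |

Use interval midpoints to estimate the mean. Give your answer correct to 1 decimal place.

Midpoints: 2, 6, 10, 14, 18, 22, 26, 30
Σfm = 6×2 + 6×6 + 11×10 + 12×14 + 13×18 + 10×22 + 6×26 + 6×30 = 1116
n = Σf = 70
Mean = 1116 / 70 = 15.9429

15.9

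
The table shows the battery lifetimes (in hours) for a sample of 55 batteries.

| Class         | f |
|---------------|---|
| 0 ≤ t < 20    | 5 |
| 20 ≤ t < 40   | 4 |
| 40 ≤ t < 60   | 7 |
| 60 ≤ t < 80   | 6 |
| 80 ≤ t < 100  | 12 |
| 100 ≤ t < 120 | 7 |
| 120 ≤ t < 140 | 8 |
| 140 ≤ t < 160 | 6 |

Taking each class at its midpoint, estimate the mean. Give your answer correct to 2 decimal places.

Midpoints: 10, 30, 50, 70, 90, 110, 130, 150
Σfm = 5×10 + 4×30 + 7×50 + 6×70 + 12×90 + 7×110 + 8×130 + 6×150 = 4730
n = Σf = 55
Mean = 4730 / 55 = 86.0000

86.00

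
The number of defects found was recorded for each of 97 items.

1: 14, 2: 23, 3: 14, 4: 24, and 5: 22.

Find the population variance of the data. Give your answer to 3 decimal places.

1.938

Values: 1, 2, 3, 4, 5
n = 97, Σfx = 308, mean = 3.1753
Σfx² = 1166
Σf(x − x̄)² = Σfx² − (Σfx)²/n = 1166 − 308²/97 = 188.0206
Population variance = 188.0206 / 97 = 1.9384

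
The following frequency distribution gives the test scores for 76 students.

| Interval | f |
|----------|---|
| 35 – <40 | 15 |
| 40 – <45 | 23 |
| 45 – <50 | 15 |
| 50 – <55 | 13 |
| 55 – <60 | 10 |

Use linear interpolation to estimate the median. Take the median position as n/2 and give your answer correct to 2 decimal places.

Cumulative frequencies: 15, 38, 53, 66, 76
n = 76; position = n/2 = 38.
This falls in the class 40 – <45: L = 40, F = 15, f = 23, h = 5.
Median ≈ 40 + ((38 − 15) / 23) × 5 = 45.0000

45.00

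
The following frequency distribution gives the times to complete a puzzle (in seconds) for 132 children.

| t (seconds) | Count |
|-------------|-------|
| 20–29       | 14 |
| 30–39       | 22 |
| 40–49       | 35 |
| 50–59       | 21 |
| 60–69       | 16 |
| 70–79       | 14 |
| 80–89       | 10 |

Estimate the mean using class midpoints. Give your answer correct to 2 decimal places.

50.94

Midpoints: 24.5, 34.5, 44.5, 54.5, 64.5, 74.5, 84.5
Σfm = 14×24.5 + 22×34.5 + 35×44.5 + 21×54.5 + 16×64.5 + 14×74.5 + 10×84.5 = 6724
n = Σf = 132
Mean = 6724 / 132 = 50.9394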